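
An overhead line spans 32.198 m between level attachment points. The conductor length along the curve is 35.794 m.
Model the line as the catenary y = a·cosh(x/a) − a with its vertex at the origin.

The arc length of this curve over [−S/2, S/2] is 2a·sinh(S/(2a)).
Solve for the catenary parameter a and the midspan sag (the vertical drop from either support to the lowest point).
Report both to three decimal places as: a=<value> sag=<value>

seed: a₀ = √(S³/(24(L−S))) = √(32.198³/(24·3.596)) = 19.666536
iter 1: u=0.818599  f(a)=+1.224e-01  f'(a)=-3.908e-01  a ← 19.666536 − (+1.224e-01/-3.908e-01) = 19.979807
iter 2: u=0.805764  f(a)=+2.987e-03  f'(a)=-3.719e-01  a ← 19.979807 − (+2.987e-03/-3.719e-01) = 19.987836
iter 3: u=0.805440  f(a)=+1.876e-06  f'(a)=-3.715e-01  a ← 19.987836 − (+1.876e-06/-3.715e-01) = 19.987841
iter 4: u=0.805440  f(a)=+7.461e-13  f'(a)=-3.715e-01  a ← 19.987841 − (+7.461e-13/-3.715e-01) = 19.987841
converged: |Δa| < 1e-12 after 4 iterations
sag = a·(cosh(S/(2a)) − 1) = 19.987841·(cosh(0.805440) − 1) = 6.841553
T_max/T_min = cosh(S/(2a)) = 1.342286

a=19.988 sag=6.842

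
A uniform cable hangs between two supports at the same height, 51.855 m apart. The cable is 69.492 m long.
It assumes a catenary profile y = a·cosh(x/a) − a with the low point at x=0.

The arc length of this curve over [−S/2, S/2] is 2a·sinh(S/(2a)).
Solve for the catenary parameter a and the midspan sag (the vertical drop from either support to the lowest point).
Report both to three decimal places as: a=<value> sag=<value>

seed: a₀ = √(S³/(24(L−S))) = √(51.855³/(24·17.637)) = 18.149639
iter 1: u=1.428541  f(a)=+1.890e+00  f'(a)=-2.370e+00  a ← 18.149639 − (+1.890e+00/-2.370e+00) = 18.946880
iter 2: u=1.368431  f(a)=+1.316e-01  f'(a)=-2.050e+00  a ← 18.946880 − (+1.316e-01/-2.050e+00) = 19.011079
iter 3: u=1.363810  f(a)=+7.446e-04  f'(a)=-2.027e+00  a ← 19.011079 − (+7.446e-04/-2.027e+00) = 19.011447
iter 4: u=1.363784  f(a)=+2.412e-08  f'(a)=-2.027e+00  a ← 19.011447 − (+2.412e-08/-2.027e+00) = 19.011447
iter 5: u=1.363784  f(a)=+0.000e+00  f'(a)=-2.027e+00  a ← 19.011447 − (+0.000e+00/-2.027e+00) = 19.011447
converged: |Δa| < 1e-12 after 5 iterations
sag = a·(cosh(S/(2a)) − 1) = 19.011447·(cosh(1.363784) − 1) = 20.595619
T_max/T_min = cosh(S/(2a)) = 2.083327

a=19.011 sag=20.596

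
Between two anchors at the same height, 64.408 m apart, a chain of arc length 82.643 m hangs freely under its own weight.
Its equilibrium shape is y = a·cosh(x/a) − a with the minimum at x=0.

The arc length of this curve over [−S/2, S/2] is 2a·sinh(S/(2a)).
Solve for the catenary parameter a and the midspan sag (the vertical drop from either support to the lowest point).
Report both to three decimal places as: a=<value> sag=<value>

a=25.696 sag=22.963

seed: a₀ = √(S³/(24(L−S))) = √(64.408³/(24·18.235)) = 24.708775
iter 1: u=1.303343  f(a)=+1.613e+00  f'(a)=-1.742e+00  a ← 24.708775 − (+1.613e+00/-1.742e+00) = 25.634461
iter 2: u=1.256278  f(a)=+9.507e-02  f'(a)=-1.543e+00  a ← 25.634461 − (+9.507e-02/-1.543e+00) = 25.696095
iter 3: u=1.253264  f(a)=+3.761e-04  f'(a)=-1.530e+00  a ← 25.696095 − (+3.761e-04/-1.530e+00) = 25.696340
iter 4: u=1.253252  f(a)=+5.936e-09  f'(a)=-1.530e+00  a ← 25.696340 − (+5.936e-09/-1.530e+00) = 25.696340
iter 5: u=1.253252  f(a)=+1.421e-14  f'(a)=-1.530e+00  a ← 25.696340 − (+1.421e-14/-1.530e+00) = 25.696340
converged: |Δa| < 1e-12 after 5 iterations
sag = a·(cosh(S/(2a)) − 1) = 25.696340·(cosh(1.253252) − 1) = 22.963379
T_max/T_min = cosh(S/(2a)) = 1.893644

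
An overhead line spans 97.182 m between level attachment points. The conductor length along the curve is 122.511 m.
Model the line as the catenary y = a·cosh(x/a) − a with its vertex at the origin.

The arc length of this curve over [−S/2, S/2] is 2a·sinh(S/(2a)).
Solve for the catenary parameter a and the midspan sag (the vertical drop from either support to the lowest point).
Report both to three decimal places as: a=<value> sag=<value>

a=40.293 sag=33.027

seed: a₀ = √(S³/(24(L−S))) = √(97.182³/(24·25.329)) = 38.856538
iter 1: u=1.250523  f(a)=+2.056e+00  f'(a)=-1.519e+00  a ← 38.856538 − (+2.056e+00/-1.519e+00) = 40.209678
iter 2: u=1.208440  f(a)=+1.123e-01  f'(a)=-1.357e+00  a ← 40.209678 − (+1.123e-01/-1.357e+00) = 40.292384
iter 3: u=1.205960  f(a)=+3.776e-04  f'(a)=-1.348e+00  a ← 40.292384 − (+3.776e-04/-1.348e+00) = 40.292664
iter 4: u=1.205952  f(a)=+4.304e-09  f'(a)=-1.348e+00  a ← 40.292664 − (+4.304e-09/-1.348e+00) = 40.292664
iter 5: u=1.205952  f(a)=+0.000e+00  f'(a)=-1.348e+00  a ← 40.292664 − (+0.000e+00/-1.348e+00) = 40.292664
converged: |Δa| < 1e-12 after 5 iterations
sag = a·(cosh(S/(2a)) − 1) = 40.292664·(cosh(1.205952) − 1) = 33.026740
T_max/T_min = cosh(S/(2a)) = 1.819671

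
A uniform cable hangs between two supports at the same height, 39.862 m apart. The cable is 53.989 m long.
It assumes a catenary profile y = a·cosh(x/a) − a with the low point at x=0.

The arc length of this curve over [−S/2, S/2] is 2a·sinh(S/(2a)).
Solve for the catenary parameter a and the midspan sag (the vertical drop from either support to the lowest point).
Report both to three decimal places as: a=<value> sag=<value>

a=14.342 sag=16.226

seed: a₀ = √(S³/(24(L−S))) = √(39.862³/(24·14.127)) = 13.668096
iter 1: u=1.458213  f(a)=+1.580e+00  f'(a)=-2.541e+00  a ← 13.668096 − (+1.580e+00/-2.541e+00) = 14.289913
iter 2: u=1.394760  f(a)=+1.142e-01  f'(a)=-2.186e+00  a ← 14.289913 − (+1.142e-01/-2.186e+00) = 14.342170
iter 3: u=1.389678  f(a)=+6.999e-04  f'(a)=-2.159e+00  a ← 14.342170 − (+6.999e-04/-2.159e+00) = 14.342495
iter 4: u=1.389647  f(a)=+2.662e-08  f'(a)=-2.159e+00  a ← 14.342495 − (+2.662e-08/-2.159e+00) = 14.342495
iter 5: u=1.389647  f(a)=+0.000e+00  f'(a)=-2.159e+00  a ← 14.342495 − (+0.000e+00/-2.159e+00) = 14.342495
converged: |Δa| < 1e-12 after 5 iterations
sag = a·(cosh(S/(2a)) − 1) = 14.342495·(cosh(1.389647) − 1) = 16.225629
T_max/T_min = cosh(S/(2a)) = 2.131298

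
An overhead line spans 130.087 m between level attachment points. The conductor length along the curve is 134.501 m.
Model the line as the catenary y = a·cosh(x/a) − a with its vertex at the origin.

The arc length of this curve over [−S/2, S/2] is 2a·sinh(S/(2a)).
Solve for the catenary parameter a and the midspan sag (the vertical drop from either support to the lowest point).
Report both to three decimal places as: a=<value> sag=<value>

seed: a₀ = √(S³/(24(L−S))) = √(130.087³/(24·4.414)) = 144.154785
iter 1: u=0.451206  f(a)=+4.515e-02  f'(a)=-6.250e-02  a ← 144.154785 − (+4.515e-02/-6.250e-02) = 144.877236
iter 2: u=0.448956  f(a)=+3.417e-04  f'(a)=-6.155e-02  a ← 144.877236 − (+3.417e-04/-6.155e-02) = 144.882787
iter 3: u=0.448939  f(a)=+1.990e-08  f'(a)=-6.155e-02  a ← 144.882787 − (+1.990e-08/-6.155e-02) = 144.882787
iter 4: u=0.448939  f(a)=-2.842e-14  f'(a)=-6.155e-02  a ← 144.882787 − (-2.842e-14/-6.155e-02) = 144.882787
converged: |Δa| < 1e-12 after 4 iterations
sag = a·(cosh(S/(2a)) − 1) = 144.882787·(cosh(0.448939) − 1) = 14.847147
T_max/T_min = cosh(S/(2a)) = 1.102477

a=144.883 sag=14.847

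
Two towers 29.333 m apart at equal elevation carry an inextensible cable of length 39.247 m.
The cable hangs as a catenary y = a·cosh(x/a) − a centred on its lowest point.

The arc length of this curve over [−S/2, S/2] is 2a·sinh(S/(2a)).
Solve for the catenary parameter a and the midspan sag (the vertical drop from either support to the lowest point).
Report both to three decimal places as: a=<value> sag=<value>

a=10.785 sag=11.607

seed: a₀ = √(S³/(24(L−S))) = √(29.333³/(24·9.914)) = 10.299227
iter 1: u=1.424039  f(a)=+1.055e+00  f'(a)=-2.345e+00  a ← 10.299227 − (+1.055e+00/-2.345e+00) = 10.749192
iter 2: u=1.364428  f(a)=+7.309e-02  f'(a)=-2.030e+00  a ← 10.749192 − (+7.309e-02/-2.030e+00) = 10.785190
iter 3: u=1.359874  f(a)=+4.084e-04  f'(a)=-2.008e+00  a ← 10.785190 − (+4.084e-04/-2.008e+00) = 10.785394
iter 4: u=1.359848  f(a)=+1.291e-08  f'(a)=-2.008e+00  a ← 10.785394 − (+1.291e-08/-2.008e+00) = 10.785394
iter 5: u=1.359848  f(a)=+7.105e-15  f'(a)=-2.008e+00  a ← 10.785394 − (+7.105e-15/-2.008e+00) = 10.785394
converged: |Δa| < 1e-12 after 5 iterations
sag = a·(cosh(S/(2a)) − 1) = 10.785394·(cosh(1.359848) − 1) = 11.606714
T_max/T_min = cosh(S/(2a)) = 2.076151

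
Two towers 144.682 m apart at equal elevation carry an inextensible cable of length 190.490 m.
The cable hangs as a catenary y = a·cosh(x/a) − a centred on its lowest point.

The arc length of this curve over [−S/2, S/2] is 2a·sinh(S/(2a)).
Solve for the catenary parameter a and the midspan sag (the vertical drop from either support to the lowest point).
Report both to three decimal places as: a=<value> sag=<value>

seed: a₀ = √(S³/(24(L−S))) = √(144.682³/(24·45.808)) = 52.486241
iter 1: u=1.378285  f(a)=+4.553e+00  f'(a)=-2.100e+00  a ← 52.486241 − (+4.553e+00/-2.100e+00) = 54.653940
iter 2: u=1.323619  f(a)=+2.973e-01  f'(a)=-1.834e+00  a ← 54.653940 − (+2.973e-01/-1.834e+00) = 54.815996
iter 3: u=1.319706  f(a)=+1.463e-03  f'(a)=-1.816e+00  a ← 54.815996 − (+1.463e-03/-1.816e+00) = 54.816801
iter 4: u=1.319687  f(a)=+3.581e-08  f'(a)=-1.816e+00  a ← 54.816801 − (+3.581e-08/-1.816e+00) = 54.816801
iter 5: u=1.319687  f(a)=+0.000e+00  f'(a)=-1.816e+00  a ← 54.816801 − (+0.000e+00/-1.816e+00) = 54.816801
converged: |Δa| < 1e-12 after 5 iterations
sag = a·(cosh(S/(2a)) − 1) = 54.816801·(cosh(1.319687) − 1) = 55.076291
T_max/T_min = cosh(S/(2a)) = 2.004734

a=54.817 sag=55.076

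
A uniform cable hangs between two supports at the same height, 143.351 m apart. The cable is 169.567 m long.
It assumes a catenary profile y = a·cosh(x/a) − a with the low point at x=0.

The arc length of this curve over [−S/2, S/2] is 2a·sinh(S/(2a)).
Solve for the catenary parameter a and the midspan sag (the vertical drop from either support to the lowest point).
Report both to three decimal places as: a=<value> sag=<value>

seed: a₀ = √(S³/(24(L−S))) = √(143.351³/(24·26.216)) = 68.424598
iter 1: u=1.047511  f(a)=+1.476e+00  f'(a)=-8.537e-01  a ← 68.424598 − (+1.476e+00/-8.537e-01) = 70.154054
iter 2: u=1.021687  f(a)=+5.783e-02  f'(a)=-7.880e-01  a ← 70.154054 − (+5.783e-02/-7.880e-01) = 70.227440
iter 3: u=1.020620  f(a)=+9.673e-05  f'(a)=-7.854e-01  a ← 70.227440 − (+9.673e-05/-7.854e-01) = 70.227563
iter 4: u=1.020618  f(a)=+2.716e-10  f'(a)=-7.854e-01  a ← 70.227563 − (+2.716e-10/-7.854e-01) = 70.227563
iter 5: u=1.020618  f(a)=+5.684e-14  f'(a)=-7.854e-01  a ← 70.227563 − (+5.684e-14/-7.854e-01) = 70.227563
converged: |Δa| < 1e-12 after 5 iterations
sag = a·(cosh(S/(2a)) − 1) = 70.227563·(cosh(1.020618) − 1) = 39.864001
T_max/T_min = cosh(S/(2a)) = 1.567640

a=70.228 sag=39.864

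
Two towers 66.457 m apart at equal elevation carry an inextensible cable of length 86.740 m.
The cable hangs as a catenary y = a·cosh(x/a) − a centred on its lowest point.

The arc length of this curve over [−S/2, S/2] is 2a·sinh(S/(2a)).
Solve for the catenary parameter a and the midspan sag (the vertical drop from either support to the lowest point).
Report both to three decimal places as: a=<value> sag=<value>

a=25.608 sag=24.758

seed: a₀ = √(S³/(24(L−S))) = √(66.457³/(24·20.283)) = 24.554969
iter 1: u=1.353229  f(a)=+1.940e+00  f'(a)=-1.975e+00  a ← 24.554969 − (+1.940e+00/-1.975e+00) = 25.537329
iter 2: u=1.301174  f(a)=+1.225e-01  f'(a)=-1.733e+00  a ← 25.537329 − (+1.225e-01/-1.733e+00) = 25.608028
iter 3: u=1.297581  f(a)=+5.612e-04  f'(a)=-1.717e+00  a ← 25.608028 − (+5.612e-04/-1.717e+00) = 25.608355
iter 4: u=1.297565  f(a)=+1.190e-08  f'(a)=-1.717e+00  a ← 25.608355 − (+1.190e-08/-1.717e+00) = 25.608355
iter 5: u=1.297565  f(a)=+1.421e-14  f'(a)=-1.717e+00  a ← 25.608355 − (+1.421e-14/-1.717e+00) = 25.608355
converged: |Δa| < 1e-12 after 5 iterations
sag = a·(cosh(S/(2a)) − 1) = 25.608355·(cosh(1.297565) − 1) = 24.757752
T_max/T_min = cosh(S/(2a)) = 1.966784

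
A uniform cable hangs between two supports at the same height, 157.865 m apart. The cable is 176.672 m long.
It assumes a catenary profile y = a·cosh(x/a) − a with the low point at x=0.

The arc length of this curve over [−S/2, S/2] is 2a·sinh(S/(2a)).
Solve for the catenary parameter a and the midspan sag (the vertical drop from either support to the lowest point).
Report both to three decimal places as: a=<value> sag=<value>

a=94.985 sag=34.728

seed: a₀ = √(S³/(24(L−S))) = √(157.865³/(24·18.807)) = 93.360549
iter 1: u=0.845459  f(a)=+6.837e-01  f'(a)=-4.324e-01  a ← 93.360549 − (+6.837e-01/-4.324e-01) = 94.941641
iter 2: u=0.831379  f(a)=+1.776e-02  f'(a)=-4.102e-01  a ← 94.941641 − (+1.776e-02/-4.102e-01) = 94.984922
iter 3: u=0.831000  f(a)=+1.268e-05  f'(a)=-4.097e-01  a ← 94.984922 − (+1.268e-05/-4.097e-01) = 94.984953
iter 4: u=0.831000  f(a)=+6.509e-12  f'(a)=-4.096e-01  a ← 94.984953 − (+6.509e-12/-4.096e-01) = 94.984953
converged: |Δa| < 1e-12 after 4 iterations
sag = a·(cosh(S/(2a)) − 1) = 94.984953·(cosh(0.831000) − 1) = 34.727769
T_max/T_min = cosh(S/(2a)) = 1.365613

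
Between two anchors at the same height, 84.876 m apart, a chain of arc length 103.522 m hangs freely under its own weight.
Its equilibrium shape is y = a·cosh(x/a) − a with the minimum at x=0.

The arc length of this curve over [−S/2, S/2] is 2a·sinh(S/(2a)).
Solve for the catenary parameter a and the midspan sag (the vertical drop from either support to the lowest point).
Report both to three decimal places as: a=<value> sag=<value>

a=38.125 sag=26.161

seed: a₀ = √(S³/(24(L−S))) = √(84.876³/(24·18.646)) = 36.963994
iter 1: u=1.148090  f(a)=+1.268e+00  f'(a)=-1.148e+00  a ← 36.963994 − (+1.268e+00/-1.148e+00) = 38.068401
iter 2: u=1.114783  f(a)=+5.905e-02  f'(a)=-1.044e+00  a ← 38.068401 − (+5.905e-02/-1.044e+00) = 38.124989
iter 3: u=1.113128  f(a)=+1.419e-04  f'(a)=-1.039e+00  a ← 38.124989 − (+1.419e-04/-1.039e+00) = 38.125126
iter 4: u=1.113124  f(a)=+8.238e-10  f'(a)=-1.039e+00  a ← 38.125126 − (+8.238e-10/-1.039e+00) = 38.125126
iter 5: u=1.113124  f(a)=-1.421e-14  f'(a)=-1.039e+00  a ← 38.125126 − (-1.421e-14/-1.039e+00) = 38.125126
converged: |Δa| < 1e-12 after 5 iterations
sag = a·(cosh(S/(2a)) − 1) = 38.125126·(cosh(1.113124) − 1) = 26.161158
T_max/T_min = cosh(S/(2a)) = 1.686192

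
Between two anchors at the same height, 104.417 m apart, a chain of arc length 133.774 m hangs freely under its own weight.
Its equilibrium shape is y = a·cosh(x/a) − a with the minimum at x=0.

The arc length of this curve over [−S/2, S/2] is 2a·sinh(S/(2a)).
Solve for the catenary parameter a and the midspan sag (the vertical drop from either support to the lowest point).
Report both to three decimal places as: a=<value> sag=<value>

a=41.793 sag=37.077

seed: a₀ = √(S³/(24(L−S))) = √(104.417³/(24·29.357)) = 40.197159
iter 1: u=1.298811  f(a)=+2.578e+00  f'(a)=-1.722e+00  a ← 40.197159 − (+2.578e+00/-1.722e+00) = 41.693907
iter 2: u=1.252185  f(a)=+1.510e-01  f'(a)=-1.526e+00  a ← 41.693907 − (+1.510e-01/-1.526e+00) = 41.792847
iter 3: u=1.249221  f(a)=+5.892e-04  f'(a)=-1.514e+00  a ← 41.792847 − (+5.892e-04/-1.514e+00) = 41.793236
iter 4: u=1.249209  f(a)=+9.048e-09  f'(a)=-1.514e+00  a ← 41.793236 − (+9.048e-09/-1.514e+00) = 41.793236
iter 5: u=1.249209  f(a)=-2.842e-14  f'(a)=-1.514e+00  a ← 41.793236 − (-2.842e-14/-1.514e+00) = 41.793236
converged: |Δa| < 1e-12 after 5 iterations
sag = a·(cosh(S/(2a)) − 1) = 41.793236·(cosh(1.249209) − 1) = 37.077198
T_max/T_min = cosh(S/(2a)) = 1.887158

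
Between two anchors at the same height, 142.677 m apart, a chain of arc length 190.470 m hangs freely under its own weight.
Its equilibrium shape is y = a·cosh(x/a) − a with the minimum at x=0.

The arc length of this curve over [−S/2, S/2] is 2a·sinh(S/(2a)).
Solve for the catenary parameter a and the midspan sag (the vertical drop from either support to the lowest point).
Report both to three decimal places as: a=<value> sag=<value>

seed: a₀ = √(S³/(24(L−S))) = √(142.677³/(24·47.793)) = 50.320296
iter 1: u=1.417688  f(a)=+5.039e+00  f'(a)=-2.310e+00  a ← 50.320296 − (+5.039e+00/-2.310e+00) = 52.501968
iter 2: u=1.358778  f(a)=+3.462e-01  f'(a)=-2.002e+00  a ← 52.501968 − (+3.462e-01/-2.002e+00) = 52.674892
iter 3: u=1.354317  f(a)=+1.901e-03  f'(a)=-1.980e+00  a ← 52.674892 − (+1.901e-03/-1.980e+00) = 52.675852
iter 4: u=1.354292  f(a)=+5.803e-08  f'(a)=-1.980e+00  a ← 52.675852 − (+5.803e-08/-1.980e+00) = 52.675852
iter 5: u=1.354292  f(a)=-2.842e-14  f'(a)=-1.980e+00  a ← 52.675852 − (-2.842e-14/-1.980e+00) = 52.675852
converged: |Δa| < 1e-12 after 5 iterations
sag = a·(cosh(S/(2a)) − 1) = 52.675852·(cosh(1.354292) − 1) = 56.156361
T_max/T_min = cosh(S/(2a)) = 2.066074

a=52.676 sag=56.156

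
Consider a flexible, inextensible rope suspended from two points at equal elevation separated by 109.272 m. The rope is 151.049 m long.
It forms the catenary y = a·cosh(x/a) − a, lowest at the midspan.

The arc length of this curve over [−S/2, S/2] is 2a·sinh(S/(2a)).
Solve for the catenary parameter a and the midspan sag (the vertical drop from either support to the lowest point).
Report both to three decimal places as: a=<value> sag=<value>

seed: a₀ = √(S³/(24(L−S))) = √(109.272³/(24·41.777)) = 36.073567
iter 1: u=1.514572  f(a)=+5.062e+00  f'(a)=-2.893e+00  a ← 36.073567 − (+5.062e+00/-2.893e+00) = 37.823295
iter 2: u=1.444507  f(a)=+3.916e-01  f'(a)=-2.461e+00  a ← 37.823295 − (+3.916e-01/-2.461e+00) = 37.982403
iter 3: u=1.438456  f(a)=+2.778e-03  f'(a)=-2.426e+00  a ← 37.982403 − (+2.778e-03/-2.426e+00) = 37.983548
iter 4: u=1.438412  f(a)=+1.420e-07  f'(a)=-2.426e+00  a ← 37.983548 − (+1.420e-07/-2.426e+00) = 37.983548
iter 5: u=1.438412  f(a)=+0.000e+00  f'(a)=-2.426e+00  a ← 37.983548 − (+0.000e+00/-2.426e+00) = 37.983548
converged: |Δa| < 1e-12 after 5 iterations
sag = a·(cosh(S/(2a)) − 1) = 37.983548·(cosh(1.438412) − 1) = 46.554609
T_max/T_min = cosh(S/(2a)) = 2.225652

a=37.984 sag=46.555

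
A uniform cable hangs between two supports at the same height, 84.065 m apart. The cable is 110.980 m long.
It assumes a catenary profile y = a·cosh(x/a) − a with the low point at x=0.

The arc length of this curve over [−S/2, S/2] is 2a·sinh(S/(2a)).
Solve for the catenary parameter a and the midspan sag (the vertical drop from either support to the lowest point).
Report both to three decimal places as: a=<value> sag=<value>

a=31.687 sag=32.213

seed: a₀ = √(S³/(24(L−S))) = √(84.065³/(24·26.915)) = 30.326341
iter 1: u=1.386006  f(a)=+2.707e+00  f'(a)=-2.140e+00  a ← 30.326341 − (+2.707e+00/-2.140e+00) = 31.590984
iter 2: u=1.330522  f(a)=+1.785e-01  f'(a)=-1.866e+00  a ← 31.590984 − (+1.785e-01/-1.866e+00) = 31.686630
iter 3: u=1.326506  f(a)=+8.978e-04  f'(a)=-1.848e+00  a ← 31.686630 − (+8.978e-04/-1.848e+00) = 31.687116
iter 4: u=1.326486  f(a)=+2.296e-08  f'(a)=-1.848e+00  a ← 31.687116 − (+2.296e-08/-1.848e+00) = 31.687116
iter 5: u=1.326486  f(a)=+0.000e+00  f'(a)=-1.848e+00  a ← 31.687116 − (+0.000e+00/-1.848e+00) = 31.687116
converged: |Δa| < 1e-12 after 5 iterations
sag = a·(cosh(S/(2a)) − 1) = 31.687116·(cosh(1.326486) − 1) = 32.212911
T_max/T_min = cosh(S/(2a)) = 2.016593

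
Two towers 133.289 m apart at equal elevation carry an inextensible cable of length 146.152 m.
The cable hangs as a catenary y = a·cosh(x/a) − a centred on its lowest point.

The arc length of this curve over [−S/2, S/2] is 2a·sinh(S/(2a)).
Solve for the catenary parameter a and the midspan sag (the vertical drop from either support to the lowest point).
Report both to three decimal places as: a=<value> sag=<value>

seed: a₀ = √(S³/(24(L−S))) = √(133.289³/(24·12.863)) = 87.581970
iter 1: u=0.760939  f(a)=+3.776e-01  f'(a)=-3.111e-01  a ← 87.581970 − (+3.776e-01/-3.111e-01) = 88.795654
iter 2: u=0.750538  f(a)=+7.992e-03  f'(a)=-2.981e-01  a ← 88.795654 − (+7.992e-03/-2.981e-01) = 88.822468
iter 3: u=0.750311  f(a)=+3.752e-06  f'(a)=-2.978e-01  a ← 88.822468 − (+3.752e-06/-2.978e-01) = 88.822480
iter 4: u=0.750311  f(a)=+8.242e-13  f'(a)=-2.978e-01  a ← 88.822480 − (+8.242e-13/-2.978e-01) = 88.822480
converged: |Δa| < 1e-12 after 4 iterations
sag = a·(cosh(S/(2a)) − 1) = 88.822480·(cosh(0.750311) − 1) = 26.197234
T_max/T_min = cosh(S/(2a)) = 1.294939

a=88.822 sag=26.197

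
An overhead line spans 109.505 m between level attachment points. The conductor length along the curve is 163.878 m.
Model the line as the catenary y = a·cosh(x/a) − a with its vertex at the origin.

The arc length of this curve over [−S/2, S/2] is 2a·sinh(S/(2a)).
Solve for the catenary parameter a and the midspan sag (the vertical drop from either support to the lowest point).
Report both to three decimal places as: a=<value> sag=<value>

seed: a₀ = √(S³/(24(L−S))) = √(109.505³/(24·54.373)) = 31.721496
iter 1: u=1.726038  f(a)=+8.698e+00  f'(a)=-4.564e+00  a ← 31.721496 − (+8.698e+00/-4.564e+00) = 33.627220
iter 2: u=1.628220  f(a)=+8.455e-01  f'(a)=-3.717e+00  a ← 33.627220 − (+8.455e-01/-3.717e+00) = 33.854724
iter 3: u=1.617278  f(a)=+9.888e-03  f'(a)=-3.630e+00  a ← 33.854724 − (+9.888e-03/-3.630e+00) = 33.857448
iter 4: u=1.617148  f(a)=+1.387e-06  f'(a)=-3.629e+00  a ← 33.857448 − (+1.387e-06/-3.629e+00) = 33.857448
iter 5: u=1.617148  f(a)=+5.684e-14  f'(a)=-3.629e+00  a ← 33.857448 − (+5.684e-14/-3.629e+00) = 33.857448
converged: |Δa| < 1e-12 after 5 iterations
sag = a·(cosh(S/(2a)) − 1) = 33.857448·(cosh(1.617148) − 1) = 54.801034
T_max/T_min = cosh(S/(2a)) = 2.618581

a=33.857 sag=54.801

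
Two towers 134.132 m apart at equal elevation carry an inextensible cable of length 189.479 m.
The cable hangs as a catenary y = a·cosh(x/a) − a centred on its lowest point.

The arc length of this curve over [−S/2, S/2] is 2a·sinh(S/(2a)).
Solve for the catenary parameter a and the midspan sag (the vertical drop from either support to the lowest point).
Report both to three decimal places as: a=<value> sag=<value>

seed: a₀ = √(S³/(24(L−S))) = √(134.132³/(24·55.347)) = 42.623189
iter 1: u=1.573463  f(a)=+7.269e+00  f'(a)=-3.300e+00  a ← 42.623189 − (+7.269e+00/-3.300e+00) = 44.826355
iter 2: u=1.496129  f(a)=+6.017e-01  f'(a)=-2.774e+00  a ← 44.826355 − (+6.017e-01/-2.774e+00) = 45.043247
iter 3: u=1.488925  f(a)=+4.943e-03  f'(a)=-2.729e+00  a ← 45.043247 − (+4.943e-03/-2.729e+00) = 45.045058
iter 4: u=1.488865  f(a)=+3.397e-07  f'(a)=-2.728e+00  a ← 45.045058 − (+3.397e-07/-2.728e+00) = 45.045058
iter 5: u=1.488865  f(a)=-5.684e-14  f'(a)=-2.728e+00  a ← 45.045058 − (-5.684e-14/-2.728e+00) = 45.045058
converged: |Δa| < 1e-12 after 5 iterations
sag = a·(cosh(S/(2a)) − 1) = 45.045058·(cosh(1.488865) − 1) = 59.857897
T_max/T_min = cosh(S/(2a)) = 2.328845

a=45.045 sag=59.858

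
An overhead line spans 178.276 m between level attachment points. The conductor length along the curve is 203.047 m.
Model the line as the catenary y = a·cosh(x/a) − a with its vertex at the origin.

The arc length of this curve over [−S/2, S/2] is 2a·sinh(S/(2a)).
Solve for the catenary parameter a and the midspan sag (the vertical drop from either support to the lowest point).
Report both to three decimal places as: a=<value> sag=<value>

seed: a₀ = √(S³/(24(L−S))) = √(178.276³/(24·24.771)) = 97.625199
iter 1: u=0.913063  f(a)=+1.053e+00  f'(a)=-5.511e-01  a ← 97.625199 − (+1.053e+00/-5.511e-01) = 99.536605
iter 2: u=0.895530  f(a)=+3.173e-02  f'(a)=-5.183e-01  a ← 99.536605 − (+3.173e-02/-5.183e-01) = 99.597822
iter 3: u=0.894979  f(a)=+3.077e-05  f'(a)=-5.173e-01  a ← 99.597822 − (+3.077e-05/-5.173e-01) = 99.597882
iter 4: u=0.894979  f(a)=+2.905e-11  f'(a)=-5.173e-01  a ← 99.597882 − (+2.905e-11/-5.173e-01) = 99.597882
converged: |Δa| < 1e-12 after 4 iterations
sag = a·(cosh(S/(2a)) − 1) = 99.597882·(cosh(0.894979) − 1) = 42.622929
T_max/T_min = cosh(S/(2a)) = 1.427950

a=99.598 sag=42.623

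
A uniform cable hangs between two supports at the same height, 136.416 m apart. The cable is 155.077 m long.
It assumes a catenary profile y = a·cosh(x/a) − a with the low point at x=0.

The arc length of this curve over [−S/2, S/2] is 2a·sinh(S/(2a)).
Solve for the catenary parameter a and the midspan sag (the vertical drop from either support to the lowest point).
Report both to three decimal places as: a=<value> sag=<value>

seed: a₀ = √(S³/(24(L−S))) = √(136.416³/(24·18.661)) = 75.287849
iter 1: u=0.905963  f(a)=+7.810e-01  f'(a)=-5.376e-01  a ← 75.287849 − (+7.810e-01/-5.376e-01) = 76.740459
iter 2: u=0.888814  f(a)=+2.317e-02  f'(a)=-5.061e-01  a ← 76.740459 − (+2.317e-02/-5.061e-01) = 76.786246
iter 3: u=0.888284  f(a)=+2.179e-05  f'(a)=-5.052e-01  a ← 76.786246 − (+2.179e-05/-5.052e-01) = 76.786289
iter 4: u=0.888284  f(a)=+1.930e-11  f'(a)=-5.052e-01  a ← 76.786289 − (+1.930e-11/-5.052e-01) = 76.786289
converged: |Δa| < 1e-12 after 4 iterations
sag = a·(cosh(S/(2a)) − 1) = 76.786289·(cosh(0.888284) − 1) = 32.339112
T_max/T_min = cosh(S/(2a)) = 1.421157

a=76.786 sag=32.339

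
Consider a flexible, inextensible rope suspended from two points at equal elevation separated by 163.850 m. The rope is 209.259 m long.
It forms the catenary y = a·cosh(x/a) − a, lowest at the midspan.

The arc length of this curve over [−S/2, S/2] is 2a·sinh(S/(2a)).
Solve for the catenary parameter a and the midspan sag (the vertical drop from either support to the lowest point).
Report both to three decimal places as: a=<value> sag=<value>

a=66.021 sag=57.697

seed: a₀ = √(S³/(24(L−S))) = √(163.850³/(24·45.409)) = 63.532081
iter 1: u=1.289506  f(a)=+3.928e+00  f'(a)=-1.682e+00  a ← 63.532081 − (+3.928e+00/-1.682e+00) = 65.867958
iter 2: u=1.243776  f(a)=+2.270e-01  f'(a)=-1.492e+00  a ← 65.867958 − (+2.270e-01/-1.492e+00) = 66.020087
iter 3: u=1.240910  f(a)=+8.614e-04  f'(a)=-1.481e+00  a ← 66.020087 − (+8.614e-04/-1.481e+00) = 66.020669
iter 4: u=1.240899  f(a)=+1.250e-08  f'(a)=-1.481e+00  a ← 66.020669 − (+1.250e-08/-1.481e+00) = 66.020669
iter 5: u=1.240899  f(a)=-2.842e-14  f'(a)=-1.481e+00  a ← 66.020669 − (-2.842e-14/-1.481e+00) = 66.020669
converged: |Δa| < 1e-12 after 5 iterations
sag = a·(cosh(S/(2a)) − 1) = 66.020669·(cosh(1.240899) − 1) = 57.696998
T_max/T_min = cosh(S/(2a)) = 1.873923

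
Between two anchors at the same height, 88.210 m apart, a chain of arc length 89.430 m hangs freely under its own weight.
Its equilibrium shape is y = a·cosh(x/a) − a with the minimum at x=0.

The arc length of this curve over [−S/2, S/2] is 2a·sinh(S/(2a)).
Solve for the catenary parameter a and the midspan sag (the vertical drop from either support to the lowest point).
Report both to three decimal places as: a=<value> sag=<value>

seed: a₀ = √(S³/(24(L−S))) = √(88.210³/(24·1.220)) = 153.105643
iter 1: u=0.288069  f(a)=+5.072e-03  f'(a)=-1.607e-02  a ← 153.105643 − (+5.072e-03/-1.607e-02) = 153.421276
iter 2: u=0.287476  f(a)=+1.573e-05  f'(a)=-1.597e-02  a ← 153.421276 − (+1.573e-05/-1.597e-02) = 153.422261
iter 3: u=0.287475  f(a)=+1.523e-10  f'(a)=-1.597e-02  a ← 153.422261 − (+1.523e-10/-1.597e-02) = 153.422261
iter 4: u=0.287475  f(a)=-1.421e-14  f'(a)=-1.597e-02  a ← 153.422261 − (-1.421e-14/-1.597e-02) = 153.422261
converged: |Δa| < 1e-12 after 4 iterations
sag = a·(cosh(S/(2a)) − 1) = 153.422261·(cosh(0.287475) − 1) = 6.383313
T_max/T_min = cosh(S/(2a)) = 1.041606

a=153.422 sag=6.383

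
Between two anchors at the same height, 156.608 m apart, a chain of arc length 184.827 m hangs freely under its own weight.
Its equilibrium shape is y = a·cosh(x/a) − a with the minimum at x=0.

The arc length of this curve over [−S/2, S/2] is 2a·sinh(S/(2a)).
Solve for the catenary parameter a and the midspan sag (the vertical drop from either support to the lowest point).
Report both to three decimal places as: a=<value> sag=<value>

a=77.265 sag=43.193

seed: a₀ = √(S³/(24(L−S))) = √(156.608³/(24·28.219)) = 75.308584
iter 1: u=1.039775  f(a)=+1.565e+00  f'(a)=-8.336e-01  a ← 75.308584 − (+1.565e+00/-8.336e-01) = 77.186242
iter 2: u=1.014481  f(a)=+6.045e-02  f'(a)=-7.704e-01  a ← 77.186242 − (+6.045e-02/-7.704e-01) = 77.264714
iter 3: u=1.013451  f(a)=+9.819e-05  f'(a)=-7.679e-01  a ← 77.264714 − (+9.819e-05/-7.679e-01) = 77.264842
iter 4: u=1.013449  f(a)=+2.600e-10  f'(a)=-7.679e-01  a ← 77.264842 − (+2.600e-10/-7.679e-01) = 77.264842
iter 5: u=1.013449  f(a)=-2.842e-14  f'(a)=-7.679e-01  a ← 77.264842 − (-2.842e-14/-7.679e-01) = 77.264842
converged: |Δa| < 1e-12 after 5 iterations
sag = a·(cosh(S/(2a)) − 1) = 77.264842·(cosh(1.013449) − 1) = 43.193079
T_max/T_min = cosh(S/(2a)) = 1.559026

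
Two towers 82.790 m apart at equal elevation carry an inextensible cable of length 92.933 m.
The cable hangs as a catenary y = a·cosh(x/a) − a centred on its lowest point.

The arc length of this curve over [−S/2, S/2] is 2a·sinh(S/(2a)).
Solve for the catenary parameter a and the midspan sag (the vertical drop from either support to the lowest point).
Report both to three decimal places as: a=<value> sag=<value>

a=49.144 sag=18.489

seed: a₀ = √(S³/(24(L−S))) = √(82.790³/(24·10.143)) = 48.281193
iter 1: u=0.857373  f(a)=+3.794e-01  f'(a)=-4.519e-01  a ← 48.281193 − (+3.794e-01/-4.519e-01) = 49.120795
iter 2: u=0.842718  f(a)=+1.012e-02  f'(a)=-4.280e-01  a ← 49.120795 − (+1.012e-02/-4.280e-01) = 49.144443
iter 3: u=0.842313  f(a)=+7.644e-06  f'(a)=-4.274e-01  a ← 49.144443 − (+7.644e-06/-4.274e-01) = 49.144461
iter 4: u=0.842313  f(a)=+4.349e-12  f'(a)=-4.274e-01  a ← 49.144461 − (+4.349e-12/-4.274e-01) = 49.144461
converged: |Δa| < 1e-12 after 4 iterations
sag = a·(cosh(S/(2a)) − 1) = 49.144461·(cosh(0.842313) − 1) = 18.489212
T_max/T_min = cosh(S/(2a)) = 1.376222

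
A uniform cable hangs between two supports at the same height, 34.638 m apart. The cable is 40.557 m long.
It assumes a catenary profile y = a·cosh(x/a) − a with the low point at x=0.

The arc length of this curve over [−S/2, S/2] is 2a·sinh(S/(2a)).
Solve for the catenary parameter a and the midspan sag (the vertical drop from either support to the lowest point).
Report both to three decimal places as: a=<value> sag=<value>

a=17.526 sag=9.276

seed: a₀ = √(S³/(24(L−S))) = √(34.638³/(24·5.919)) = 17.104068
iter 1: u=1.012566  f(a)=+3.109e-01  f'(a)=-7.657e-01  a ← 17.104068 − (+3.109e-01/-7.657e-01) = 17.510151
iter 2: u=0.989083  f(a)=+1.142e-02  f'(a)=-7.104e-01  a ← 17.510151 − (+1.142e-02/-7.104e-01) = 17.526224
iter 3: u=0.988176  f(a)=+1.670e-05  f'(a)=-7.083e-01  a ← 17.526224 − (+1.670e-05/-7.083e-01) = 17.526247
iter 4: u=0.988175  f(a)=+3.583e-11  f'(a)=-7.083e-01  a ← 17.526247 − (+3.583e-11/-7.083e-01) = 17.526247
iter 5: u=0.988175  f(a)=+0.000e+00  f'(a)=-7.083e-01  a ← 17.526247 − (+0.000e+00/-7.083e-01) = 17.526247
converged: |Δa| < 1e-12 after 5 iterations
sag = a·(cosh(S/(2a)) − 1) = 17.526247·(cosh(0.988175) − 1) = 9.276493
T_max/T_min = cosh(S/(2a)) = 1.529291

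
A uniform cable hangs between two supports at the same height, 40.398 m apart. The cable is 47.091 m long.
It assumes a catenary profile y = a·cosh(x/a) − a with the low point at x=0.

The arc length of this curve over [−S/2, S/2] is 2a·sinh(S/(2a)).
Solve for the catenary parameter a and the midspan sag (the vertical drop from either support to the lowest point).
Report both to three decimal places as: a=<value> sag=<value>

seed: a₀ = √(S³/(24(L−S))) = √(40.398³/(24·6.693)) = 20.259269
iter 1: u=0.997025  f(a)=+3.406e-01  f'(a)=-7.288e-01  a ← 20.259269 − (+3.406e-01/-7.288e-01) = 20.726680
iter 2: u=0.974541  f(a)=+1.215e-02  f'(a)=-6.777e-01  a ← 20.726680 − (+1.215e-02/-6.777e-01) = 20.744603
iter 3: u=0.973699  f(a)=+1.670e-05  f'(a)=-6.758e-01  a ← 20.744603 − (+1.670e-05/-6.758e-01) = 20.744627
iter 4: u=0.973698  f(a)=+3.169e-11  f'(a)=-6.758e-01  a ← 20.744627 − (+3.169e-11/-6.758e-01) = 20.744627
iter 5: u=0.973698  f(a)=+0.000e+00  f'(a)=-6.758e-01  a ← 20.744627 − (+0.000e+00/-6.758e-01) = 20.744627
converged: |Δa| < 1e-12 after 5 iterations
sag = a·(cosh(S/(2a)) − 1) = 20.744627·(cosh(0.973698) − 1) = 10.635783
T_max/T_min = cosh(S/(2a)) = 1.512701

a=20.745 sag=10.636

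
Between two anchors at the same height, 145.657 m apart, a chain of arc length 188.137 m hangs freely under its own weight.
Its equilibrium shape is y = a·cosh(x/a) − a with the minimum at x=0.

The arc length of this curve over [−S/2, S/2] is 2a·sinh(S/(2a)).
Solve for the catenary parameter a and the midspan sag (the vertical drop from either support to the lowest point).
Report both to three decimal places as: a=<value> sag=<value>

seed: a₀ = √(S³/(24(L−S))) = √(145.657³/(24·42.480)) = 55.055304
iter 1: u=1.322824  f(a)=+3.875e+00  f'(a)=-1.831e+00  a ← 55.055304 − (+3.875e+00/-1.831e+00) = 57.172257
iter 2: u=1.273843  f(a)=+2.347e-01  f'(a)=-1.615e+00  a ← 57.172257 − (+2.347e-01/-1.615e+00) = 57.317604
iter 3: u=1.270613  f(a)=+9.840e-04  f'(a)=-1.601e+00  a ← 57.317604 − (+9.840e-04/-1.601e+00) = 57.318219
iter 4: u=1.270599  f(a)=+1.745e-08  f'(a)=-1.601e+00  a ← 57.318219 − (+1.745e-08/-1.601e+00) = 57.318219
iter 5: u=1.270599  f(a)=+2.842e-14  f'(a)=-1.601e+00  a ← 57.318219 − (+2.842e-14/-1.601e+00) = 57.318219
converged: |Δa| < 1e-12 after 5 iterations
sag = a·(cosh(S/(2a)) − 1) = 57.318219·(cosh(1.270599) − 1) = 52.837402
T_max/T_min = cosh(S/(2a)) = 1.921826

a=57.318 sag=52.837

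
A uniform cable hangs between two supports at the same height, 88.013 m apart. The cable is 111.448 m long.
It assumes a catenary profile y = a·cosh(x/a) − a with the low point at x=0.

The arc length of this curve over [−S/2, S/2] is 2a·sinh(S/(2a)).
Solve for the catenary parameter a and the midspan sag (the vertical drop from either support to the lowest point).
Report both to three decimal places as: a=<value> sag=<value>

a=36.129 sag=30.282

seed: a₀ = √(S³/(24(L−S))) = √(88.013³/(24·23.435)) = 34.816262
iter 1: u=1.263964  f(a)=+1.945e+00  f'(a)=-1.574e+00  a ← 34.816262 − (+1.945e+00/-1.574e+00) = 36.051903
iter 2: u=1.220643  f(a)=+1.083e-01  f'(a)=-1.403e+00  a ← 36.051903 − (+1.083e-01/-1.403e+00) = 36.129115
iter 3: u=1.218034  f(a)=+3.800e-04  f'(a)=-1.393e+00  a ← 36.129115 − (+3.800e-04/-1.393e+00) = 36.129388
iter 4: u=1.218025  f(a)=+4.712e-09  f'(a)=-1.393e+00  a ← 36.129388 − (+4.712e-09/-1.393e+00) = 36.129388
iter 5: u=1.218025  f(a)=+1.421e-14  f'(a)=-1.393e+00  a ← 36.129388 − (+1.421e-14/-1.393e+00) = 36.129388
converged: |Δa| < 1e-12 after 5 iterations
sag = a·(cosh(S/(2a)) − 1) = 36.129388·(cosh(1.218025) − 1) = 30.282184
T_max/T_min = cosh(S/(2a)) = 1.838159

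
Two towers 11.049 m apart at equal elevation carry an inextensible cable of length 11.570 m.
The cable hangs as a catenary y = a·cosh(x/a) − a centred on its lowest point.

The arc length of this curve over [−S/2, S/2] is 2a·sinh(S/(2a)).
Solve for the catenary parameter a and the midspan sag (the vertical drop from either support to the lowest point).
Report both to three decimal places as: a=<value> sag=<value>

a=10.459 sag=1.493

seed: a₀ = √(S³/(24(L−S))) = √(11.049³/(24·0.521)) = 10.386279
iter 1: u=0.531904  f(a)=+7.420e-03  f'(a)=-1.032e-01  a ← 10.386279 − (+7.420e-03/-1.032e-01) = 10.458183
iter 2: u=0.528247  f(a)=+7.776e-05  f'(a)=-1.010e-01  a ← 10.458183 − (+7.776e-05/-1.010e-01) = 10.458953
iter 3: u=0.528208  f(a)=+8.741e-09  f'(a)=-1.010e-01  a ← 10.458953 − (+8.741e-09/-1.010e-01) = 10.458953
iter 4: u=0.528208  f(a)=+0.000e+00  f'(a)=-1.010e-01  a ← 10.458953 − (+0.000e+00/-1.010e-01) = 10.458953
converged: |Δa| < 1e-12 after 4 iterations
sag = a·(cosh(S/(2a)) − 1) = 10.458953·(cosh(0.528208) − 1) = 1.493282
T_max/T_min = cosh(S/(2a)) = 1.142775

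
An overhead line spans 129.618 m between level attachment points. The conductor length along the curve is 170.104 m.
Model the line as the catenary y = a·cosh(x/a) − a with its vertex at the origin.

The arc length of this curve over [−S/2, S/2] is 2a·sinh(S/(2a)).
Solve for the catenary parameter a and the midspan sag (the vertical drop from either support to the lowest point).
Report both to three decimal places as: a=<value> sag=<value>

seed: a₀ = √(S³/(24(L−S))) = √(129.618³/(24·40.486)) = 47.341271
iter 1: u=1.368975  f(a)=+3.967e+00  f'(a)=-2.053e+00  a ← 47.341271 − (+3.967e+00/-2.053e+00) = 49.273664
iter 2: u=1.315287  f(a)=+2.559e-01  f'(a)=-1.796e+00  a ← 49.273664 − (+2.559e-01/-1.796e+00) = 49.416112
iter 3: u=1.311495  f(a)=+1.226e-03  f'(a)=-1.779e+00  a ← 49.416112 − (+1.226e-03/-1.779e+00) = 49.416801
iter 4: u=1.311477  f(a)=+2.846e-08  f'(a)=-1.779e+00  a ← 49.416801 − (+2.846e-08/-1.779e+00) = 49.416801
iter 5: u=1.311477  f(a)=+5.684e-14  f'(a)=-1.779e+00  a ← 49.416801 − (+5.684e-14/-1.779e+00) = 49.416801
converged: |Δa| < 1e-12 after 5 iterations
sag = a·(cosh(S/(2a)) − 1) = 49.416801·(cosh(1.311477) − 1) = 48.949163
T_max/T_min = cosh(S/(2a)) = 1.990537

a=49.417 sag=48.949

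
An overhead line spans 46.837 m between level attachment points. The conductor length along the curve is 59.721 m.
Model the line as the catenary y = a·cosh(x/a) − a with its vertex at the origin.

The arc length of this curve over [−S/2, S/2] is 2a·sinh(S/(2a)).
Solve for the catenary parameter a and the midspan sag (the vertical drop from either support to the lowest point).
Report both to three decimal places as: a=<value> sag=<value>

seed: a₀ = √(S³/(24(L−S))) = √(46.837³/(24·12.884)) = 18.228571
iter 1: u=1.284714  f(a)=+1.106e+00  f'(a)=-1.661e+00  a ← 18.228571 − (+1.106e+00/-1.661e+00) = 18.894395
iter 2: u=1.239442  f(a)=+6.349e-02  f'(a)=-1.475e+00  a ← 18.894395 − (+6.349e-02/-1.475e+00) = 18.937426
iter 3: u=1.236625  f(a)=+2.374e-04  f'(a)=-1.464e+00  a ← 18.937426 − (+2.374e-04/-1.464e+00) = 18.937588
iter 4: u=1.236615  f(a)=+3.346e-09  f'(a)=-1.464e+00  a ← 18.937588 − (+3.346e-09/-1.464e+00) = 18.937588
iter 5: u=1.236615  f(a)=-7.105e-15  f'(a)=-1.464e+00  a ← 18.937588 − (-7.105e-15/-1.464e+00) = 18.937588
converged: |Δa| < 1e-12 after 5 iterations
sag = a·(cosh(S/(2a)) − 1) = 18.937588·(cosh(1.236615) − 1) = 16.421735
T_max/T_min = cosh(S/(2a)) = 1.867150

a=18.938 sag=16.422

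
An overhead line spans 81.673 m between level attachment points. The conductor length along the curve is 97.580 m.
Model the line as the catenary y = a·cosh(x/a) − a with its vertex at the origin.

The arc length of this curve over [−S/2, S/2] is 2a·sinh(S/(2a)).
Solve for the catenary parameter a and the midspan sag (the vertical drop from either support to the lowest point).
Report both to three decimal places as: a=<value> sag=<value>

seed: a₀ = √(S³/(24(L−S))) = √(81.673³/(24·15.907)) = 37.776177
iter 1: u=1.081012  f(a)=+9.557e-01  f'(a)=-9.448e-01  a ← 37.776177 − (+9.557e-01/-9.448e-01) = 38.787752
iter 2: u=1.052819  f(a)=+3.973e-02  f'(a)=-8.677e-01  a ← 38.787752 − (+3.973e-02/-8.677e-01) = 38.833545
iter 3: u=1.051578  f(a)=+7.528e-05  f'(a)=-8.644e-01  a ← 38.833545 − (+7.528e-05/-8.644e-01) = 38.833632
iter 4: u=1.051576  f(a)=+2.713e-10  f'(a)=-8.644e-01  a ← 38.833632 − (+2.713e-10/-8.644e-01) = 38.833632
iter 5: u=1.051576  f(a)=+1.421e-14  f'(a)=-8.644e-01  a ← 38.833632 − (+1.421e-14/-8.644e-01) = 38.833632
converged: |Δa| < 1e-12 after 5 iterations
sag = a·(cosh(S/(2a)) − 1) = 38.833632·(cosh(1.051576) − 1) = 23.524327
T_max/T_min = cosh(S/(2a)) = 1.605772

a=38.834 sag=23.524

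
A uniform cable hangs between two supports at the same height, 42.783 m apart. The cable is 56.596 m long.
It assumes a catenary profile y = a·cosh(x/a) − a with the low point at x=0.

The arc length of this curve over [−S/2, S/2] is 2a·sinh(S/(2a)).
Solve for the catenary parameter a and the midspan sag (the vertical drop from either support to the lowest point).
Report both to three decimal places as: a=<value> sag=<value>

a=16.064 sag=16.475

seed: a₀ = √(S³/(24(L−S))) = √(42.783³/(24·13.813)) = 15.369411
iter 1: u=1.391823  f(a)=+1.401e+00  f'(a)=-2.171e+00  a ← 15.369411 − (+1.401e+00/-2.171e+00) = 16.014984
iter 2: u=1.335718  f(a)=+9.313e-02  f'(a)=-1.891e+00  a ← 16.014984 − (+9.313e-02/-1.891e+00) = 16.064235
iter 3: u=1.331623  f(a)=+4.761e-04  f'(a)=-1.872e+00  a ← 16.064235 − (+4.761e-04/-1.872e+00) = 16.064489
iter 4: u=1.331602  f(a)=+1.258e-08  f'(a)=-1.871e+00  a ← 16.064489 − (+1.258e-08/-1.871e+00) = 16.064489
iter 5: u=1.331602  f(a)=+0.000e+00  f'(a)=-1.871e+00  a ← 16.064489 − (+0.000e+00/-1.871e+00) = 16.064489
converged: |Δa| < 1e-12 after 5 iterations
sag = a·(cosh(S/(2a)) − 1) = 16.064489·(cosh(1.331602) − 1) = 16.475404
T_max/T_min = cosh(S/(2a)) = 2.025579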